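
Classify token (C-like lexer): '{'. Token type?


Pattern: delimiter/punctuation
Type: PUNCTUATION


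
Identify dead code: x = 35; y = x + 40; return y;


x is read by y's definition; y is returned
No dead code


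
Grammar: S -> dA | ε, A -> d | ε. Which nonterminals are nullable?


A nonterminal is nullable iff some alternative derives ε (directly, or every symbol in it is nullable)
Nullable: {A, S}


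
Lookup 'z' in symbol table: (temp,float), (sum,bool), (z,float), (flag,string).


Lookup 'z' → type float


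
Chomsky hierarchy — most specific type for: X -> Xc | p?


Left-linear: every RHS is a terminal or one nonterminal followed by a terminal
Classification: Type 3 (Regular)


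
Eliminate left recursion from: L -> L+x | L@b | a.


Left-recursive alternatives: L+x, L@b; non-recursive: a
Introduce L': L -> aL', L' -> +xL' | @bL' | ε


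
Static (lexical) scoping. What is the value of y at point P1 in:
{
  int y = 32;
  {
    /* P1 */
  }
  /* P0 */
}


P1's block does not declare y; resolves to the enclosing declaration at depth 0
y = 32


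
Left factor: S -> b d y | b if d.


Common prefix: 'b'
Factored: S -> b S', S' -> d y | if d


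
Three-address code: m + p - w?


Break into single-operator statements:
t1 = m + p
t2 = t1 - w


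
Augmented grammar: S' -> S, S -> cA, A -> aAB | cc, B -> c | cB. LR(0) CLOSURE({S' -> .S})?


Start: S' -> .S
For each item with dot before a nonterminal B, add B -> .γ for every B-production
Closure: [S' -> .S, S -> .cA]


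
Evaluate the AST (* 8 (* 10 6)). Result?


Evaluate inner: (* 10 6) = 60
Evaluate root: (* 8 60) = 480
Result: 480


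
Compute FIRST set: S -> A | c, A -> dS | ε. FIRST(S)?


Per alternative of S: FIRST(A) = {d, ε}; FIRST(c) = {c}
FIRST(S) = {c, d, ε}


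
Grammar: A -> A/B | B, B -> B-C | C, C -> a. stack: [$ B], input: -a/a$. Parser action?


shift '-' to continue B -> B-C
Action: shift


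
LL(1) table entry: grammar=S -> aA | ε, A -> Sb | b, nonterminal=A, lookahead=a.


For [A, a]: 'a' ∈ FIRST(Sb)
Entry: A -> Sb


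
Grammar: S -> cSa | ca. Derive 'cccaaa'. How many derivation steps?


Derivation: S => cSa => ccSaa => cccaaa
Steps: 3


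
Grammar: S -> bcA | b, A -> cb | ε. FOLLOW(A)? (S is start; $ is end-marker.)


$ ∈ FOLLOW(S). For each A -> αBβ: add FIRST(β)\{ε} to FOLLOW(B); if β nullable, add FOLLOW(A).
FOLLOW(A) = {$}


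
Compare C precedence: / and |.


'/' is multiplicative (level 10); '|' is bitwise OR (level 3)
Higher level binds tighter
'/' has higher precedence than '|'


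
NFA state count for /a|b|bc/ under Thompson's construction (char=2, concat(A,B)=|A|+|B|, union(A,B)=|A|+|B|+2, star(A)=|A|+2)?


Syntax tree has 4 char leaf(s), 2 union(s), 0 star(s)
chars contribute 4×2 = 8; each union adds +2; each star adds +2
Total: 8 + 4 + 0 = 12 states


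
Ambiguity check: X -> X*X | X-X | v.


'v*v-v' has two parse trees (no precedence encoded between * and -)
Ambiguous


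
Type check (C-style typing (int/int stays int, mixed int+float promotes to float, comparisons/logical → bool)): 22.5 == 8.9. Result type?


Operand types: float == float
Rule: comparison yields bool
Result type: bool


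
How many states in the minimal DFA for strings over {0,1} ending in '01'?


Track the longest suffix of input matching a prefix of '01': 3 classes (prefixes of length 0..2)
Minimal DFA: 3 states


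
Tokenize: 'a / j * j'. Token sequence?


Scan left to right, longest-match per lexeme
Tokens: ID(a), OP(/), ID(j), OP(*), ID(j)


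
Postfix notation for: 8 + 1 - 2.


Left to right (same or higher precedence on left)
Postfix: 8 1 + 2 -


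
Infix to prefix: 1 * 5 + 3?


left-to-right (same/higher precedence on left): tree is (+ (* 1 5) 3)
Prefix: + * 1 5 3


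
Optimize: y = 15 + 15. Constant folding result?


15 + 15 = 30 at compile time
Optimized: y = 30


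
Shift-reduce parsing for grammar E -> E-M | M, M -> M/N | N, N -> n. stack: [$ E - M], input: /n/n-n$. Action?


'/' can extend M; shift to build M -> M/N
Action: shift


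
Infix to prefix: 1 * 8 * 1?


left-to-right (same/higher precedence on left): tree is (* (* 1 8) 1)
Prefix: * * 1 8 1


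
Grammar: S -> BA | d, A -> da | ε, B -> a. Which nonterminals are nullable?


A nonterminal is nullable iff some alternative derives ε (directly, or every symbol in it is nullable)
Nullable: {A}


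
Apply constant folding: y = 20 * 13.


20 * 13 = 260 at compile time
Optimized: y = 260


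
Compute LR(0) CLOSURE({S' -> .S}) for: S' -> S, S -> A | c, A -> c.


Start: S' -> .S
For each item with dot before a nonterminal B, add B -> .γ for every B-production
Closure: [S' -> .S, S -> .A, S -> .c, A -> .c]


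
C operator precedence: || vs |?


'|' is bitwise OR (level 3); '||' is logical OR (level 1)
Higher level binds tighter
'|' has higher precedence than '||'


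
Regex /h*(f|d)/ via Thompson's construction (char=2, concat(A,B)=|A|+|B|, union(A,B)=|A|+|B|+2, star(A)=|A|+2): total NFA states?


Syntax tree has 3 char leaf(s), 1 union(s), 1 star(s)
chars contribute 3×2 = 6; each union adds +2; each star adds +2
Total: 6 + 2 + 2 = 10 states


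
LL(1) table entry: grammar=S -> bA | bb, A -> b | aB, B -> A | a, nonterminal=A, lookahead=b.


For [A, b]: 'b' ∈ FIRST(b)
Entry: A -> b


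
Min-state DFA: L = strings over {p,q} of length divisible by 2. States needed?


Track length mod 2: states 0..1, accept at 0
Minimal DFA: 2 states


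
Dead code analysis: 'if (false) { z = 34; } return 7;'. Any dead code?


condition is constant false, so the whole block is unreachable
Dead: 'if (false) { z = 34; }'


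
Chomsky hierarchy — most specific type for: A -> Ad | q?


Left-linear: every RHS is a terminal or one nonterminal followed by a terminal
Classification: Type 3 (Regular)


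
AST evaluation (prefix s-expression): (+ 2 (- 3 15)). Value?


Evaluate inner: (- 3 15) = -12
Evaluate root: (+ 2 -12) = -10
Result: -10


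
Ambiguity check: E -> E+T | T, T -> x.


precedence layered via separate nonterminal T: deterministic
Unambiguous


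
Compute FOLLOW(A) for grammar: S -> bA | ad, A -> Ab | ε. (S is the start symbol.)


$ ∈ FOLLOW(S). For each A -> αBβ: add FIRST(β)\{ε} to FOLLOW(B); if β nullable, add FOLLOW(A).
FOLLOW(A) = {$, b}


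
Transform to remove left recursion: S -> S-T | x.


Left-recursive alternatives: S-T; non-recursive: x
Introduce S': S -> xS', S' -> -TS' | ε


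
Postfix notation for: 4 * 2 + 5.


Left to right (same or higher precedence on left)
Postfix: 4 2 * 5 +


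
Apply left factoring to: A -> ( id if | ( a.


Common prefix: '('
Factored: A -> ( A', A' -> id if | a


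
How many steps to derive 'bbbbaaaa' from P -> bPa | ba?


Derivation: P => bPa => bbPaa => bbbPaaa => bbbbaaaa
Steps: 4


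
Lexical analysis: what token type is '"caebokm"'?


Pattern: double-quoted sequence
Type: STRING_LITERAL


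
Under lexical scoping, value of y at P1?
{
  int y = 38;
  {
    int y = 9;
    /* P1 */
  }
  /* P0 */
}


y declared in the same block as P1
y = 9


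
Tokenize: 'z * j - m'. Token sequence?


Scan left to right, longest-match per lexeme
Tokens: ID(z), OP(*), ID(j), OP(-), ID(m)


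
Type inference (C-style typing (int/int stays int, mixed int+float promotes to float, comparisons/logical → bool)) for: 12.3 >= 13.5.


Operand types: float >= float
Rule: comparison yields bool
Result type: bool


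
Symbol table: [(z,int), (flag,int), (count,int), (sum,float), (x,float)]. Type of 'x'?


Lookup 'x' → type float


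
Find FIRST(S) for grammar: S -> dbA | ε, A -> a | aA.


Per alternative of S: FIRST(dbA) = {d}; FIRST(ε) = {ε}
FIRST(S) = {d, ε}


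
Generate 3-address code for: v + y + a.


Break into single-operator statements:
t1 = v + y
t2 = t1 + a


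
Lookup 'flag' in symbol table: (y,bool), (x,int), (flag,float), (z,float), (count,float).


Lookup 'flag' → type float


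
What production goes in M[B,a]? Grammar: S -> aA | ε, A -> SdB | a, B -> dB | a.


For [B, a]: 'a' ∈ FIRST(a)
Entry: B -> a


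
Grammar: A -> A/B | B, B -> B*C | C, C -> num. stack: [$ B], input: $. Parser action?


lookahead ∉ {*} so B won't extend; reduce A -> B
Action: reduce (A -> B)


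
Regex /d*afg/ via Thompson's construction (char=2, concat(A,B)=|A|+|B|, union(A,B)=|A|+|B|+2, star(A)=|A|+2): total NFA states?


Syntax tree has 4 char leaf(s), 0 union(s), 1 star(s)
chars contribute 4×2 = 8; each union adds +2; each star adds +2
Total: 8 + 0 + 2 = 10 states


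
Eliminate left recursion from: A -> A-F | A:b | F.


Left-recursive alternatives: A-F, A:b; non-recursive: F
Introduce A': A -> FA', A' -> -FA' | :bA' | ε


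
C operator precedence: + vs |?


'+' is additive (level 9); '|' is bitwise OR (level 3)
Higher level binds tighter
'+' has higher precedence than '|'


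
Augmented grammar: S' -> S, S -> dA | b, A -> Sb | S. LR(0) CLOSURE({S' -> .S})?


Start: S' -> .S
For each item with dot before a nonterminal B, add B -> .γ for every B-production
Closure: [S' -> .S, S -> .dA, S -> .b]


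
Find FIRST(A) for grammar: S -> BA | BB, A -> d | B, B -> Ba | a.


Per alternative of A: FIRST(d) = {d}; FIRST(B) = {a}
FIRST(A) = {a, d}


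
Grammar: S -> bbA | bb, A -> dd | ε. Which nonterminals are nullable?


A nonterminal is nullable iff some alternative derives ε (directly, or every symbol in it is nullable)
Nullable: {A}


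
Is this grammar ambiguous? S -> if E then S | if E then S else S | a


dangling else: 'if E then if E then a else a' parses two ways
Ambiguous


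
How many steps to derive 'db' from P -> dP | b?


Derivation: P => dP => db
Steps: 2


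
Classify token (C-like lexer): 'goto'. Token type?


Pattern: reserved word
Type: KEYWORD


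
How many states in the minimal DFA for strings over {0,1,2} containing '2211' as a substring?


KMP-style automaton: 4 progress states + 1 absorbing accept = 5
Minimal DFA: 5 states


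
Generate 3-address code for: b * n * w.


Break into single-operator statements:
t1 = b * n
t2 = t1 * w


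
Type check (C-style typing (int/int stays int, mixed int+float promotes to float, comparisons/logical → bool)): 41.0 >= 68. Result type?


Operand types: float >= int
Rule: comparison yields bool
Result type: bool


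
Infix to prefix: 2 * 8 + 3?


left-to-right (same/higher precedence on left): tree is (+ (* 2 8) 3)
Prefix: + * 2 8 3


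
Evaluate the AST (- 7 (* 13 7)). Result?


Evaluate inner: (* 13 7) = 91
Evaluate root: (- 7 91) = -84
Result: -84


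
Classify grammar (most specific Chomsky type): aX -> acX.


LHS has context (more than one symbol) and |LHS| ≤ |RHS|
Classification: Type 1 (Context-Sensitive)


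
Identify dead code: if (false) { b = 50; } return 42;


condition is constant false, so the whole block is unreachable
Dead: 'if (false) { b = 50; }'


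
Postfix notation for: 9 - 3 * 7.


* has higher precedence, evaluate 3*7 first
Postfix: 9 3 7 * -


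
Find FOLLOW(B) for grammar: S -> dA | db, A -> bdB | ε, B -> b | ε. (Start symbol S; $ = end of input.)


$ ∈ FOLLOW(S). For each A -> αBβ: add FIRST(β)\{ε} to FOLLOW(B); if β nullable, add FOLLOW(A).
FOLLOW(B) = {$}


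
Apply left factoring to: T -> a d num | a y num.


Common prefix: 'a'
Factored: T -> a T', T' -> d num | y num


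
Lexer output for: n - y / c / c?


Scan left to right, longest-match per lexeme
Tokens: ID(n), OP(-), ID(y), OP(/), ID(c), OP(/), ID(c)


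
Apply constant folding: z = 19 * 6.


19 * 6 = 114 at compile time
Optimized: z = 114


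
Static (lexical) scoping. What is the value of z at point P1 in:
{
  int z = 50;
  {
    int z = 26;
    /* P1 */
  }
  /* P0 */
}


z declared in the same block as P1
z = 26


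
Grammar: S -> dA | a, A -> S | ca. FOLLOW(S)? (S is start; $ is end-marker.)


$ ∈ FOLLOW(S). For each A -> αBβ: add FIRST(β)\{ε} to FOLLOW(B); if β nullable, add FOLLOW(A).
FOLLOW(S) = {$}


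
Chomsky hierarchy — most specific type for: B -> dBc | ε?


Single nonterminal LHS, but d^n c^n is not regular
Classification: Type 2 (Context-Free)


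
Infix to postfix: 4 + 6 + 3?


Left to right (same or higher precedence on left)
Postfix: 4 6 + 3 +


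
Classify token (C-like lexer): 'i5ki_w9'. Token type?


Pattern: letter/underscore followed by alphanumerics, not a keyword
Type: IDENTIFIER


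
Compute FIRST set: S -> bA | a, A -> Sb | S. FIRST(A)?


Per alternative of A: FIRST(Sb) = {a, b}; FIRST(S) = {a, b}
FIRST(A) = {a, b}


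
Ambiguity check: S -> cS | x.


right-linear, alternatives start with distinct terminals 'c' vs 'x': unique leftmost derivation
Unambiguous


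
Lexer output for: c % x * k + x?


Scan left to right, longest-match per lexeme
Tokens: ID(c), OP(%), ID(x), OP(*), ID(k), OP(+), ID(x)


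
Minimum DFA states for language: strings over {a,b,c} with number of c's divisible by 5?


Track (count of c) mod 5: states 0..4, accept at 0
Minimal DFA: 5 states


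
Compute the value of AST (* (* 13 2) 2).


Evaluate inner: (* 13 2) = 26
Evaluate root: (* 26 2) = 52
Result: 52


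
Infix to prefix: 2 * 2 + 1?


left-to-right (same/higher precedence on left): tree is (+ (* 2 2) 1)
Prefix: + * 2 2 1


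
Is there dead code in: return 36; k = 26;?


statement follows a return and is unreachable
Dead: 'k = 26'


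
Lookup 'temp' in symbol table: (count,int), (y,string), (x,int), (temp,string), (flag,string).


Lookup 'temp' → type string


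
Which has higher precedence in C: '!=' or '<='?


'<=' is relational (level 7); '!=' is equality (level 6)
Higher level binds tighter
'<=' has higher precedence than '!='


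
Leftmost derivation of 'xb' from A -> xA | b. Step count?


Derivation: A => xA => xb
Steps: 2


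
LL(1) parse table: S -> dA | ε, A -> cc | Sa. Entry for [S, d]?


For [S, d]: 'd' ∈ FIRST(dA)
Entry: S -> dA


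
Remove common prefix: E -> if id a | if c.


Common prefix: 'if'
Factored: E -> if E', E' -> id a | c


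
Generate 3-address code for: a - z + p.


Break into single-operator statements:
t1 = a - z
t2 = t1 + p


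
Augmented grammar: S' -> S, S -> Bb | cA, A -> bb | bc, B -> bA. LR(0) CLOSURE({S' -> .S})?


Start: S' -> .S
For each item with dot before a nonterminal B, add B -> .γ for every B-production
Closure: [S' -> .S, S -> .Bb, S -> .cA, B -> .bA]


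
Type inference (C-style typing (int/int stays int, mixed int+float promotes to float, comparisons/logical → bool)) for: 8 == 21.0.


Operand types: int == float
Rule: comparison yields bool
Result type: bool


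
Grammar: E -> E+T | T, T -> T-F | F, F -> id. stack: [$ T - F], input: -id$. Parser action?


handle 'T-F' on top
Action: reduce (T -> T-F)


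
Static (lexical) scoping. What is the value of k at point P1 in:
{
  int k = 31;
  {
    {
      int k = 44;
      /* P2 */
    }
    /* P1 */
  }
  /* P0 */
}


P1's block does not declare k; resolves to the enclosing declaration at depth 0
k = 31


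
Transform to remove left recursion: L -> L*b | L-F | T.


Left-recursive alternatives: L*b, L-F; non-recursive: T
Introduce L': L -> TL', L' -> *bL' | -FL' | ε


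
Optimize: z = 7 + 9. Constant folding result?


7 + 9 = 16 at compile time
Optimized: z = 16


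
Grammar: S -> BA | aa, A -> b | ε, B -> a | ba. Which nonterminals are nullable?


A nonterminal is nullable iff some alternative derives ε (directly, or every symbol in it is nullable)
Nullable: {A}


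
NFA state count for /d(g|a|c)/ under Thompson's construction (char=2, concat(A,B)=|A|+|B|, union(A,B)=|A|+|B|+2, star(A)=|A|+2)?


Syntax tree has 4 char leaf(s), 2 union(s), 0 star(s)
chars contribute 4×2 = 8; each union adds +2; each star adds +2
Total: 8 + 4 + 0 = 12 states


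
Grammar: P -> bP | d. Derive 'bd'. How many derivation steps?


Derivation: P => bP => bd
Steps: 2


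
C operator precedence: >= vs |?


'>=' is relational (level 7); '|' is bitwise OR (level 3)
Higher level binds tighter
'>=' has higher precedence than '|'


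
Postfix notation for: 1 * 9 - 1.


Left to right (same or higher precedence on left)
Postfix: 1 9 * 1 -


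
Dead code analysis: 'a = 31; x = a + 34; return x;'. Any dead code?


a is read by x's definition; x is returned
No dead code


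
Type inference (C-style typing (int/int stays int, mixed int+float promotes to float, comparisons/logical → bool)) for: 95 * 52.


Operand types: int * int
Rule: mixed int/float promotes to float; int/int stays int
Result type: int


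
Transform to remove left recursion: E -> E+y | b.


Left-recursive alternatives: E+y; non-recursive: b
Introduce E': E -> bE', E' -> +yE' | ε


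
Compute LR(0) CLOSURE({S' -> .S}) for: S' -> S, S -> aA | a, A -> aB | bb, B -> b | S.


Start: S' -> .S
For each item with dot before a nonterminal B, add B -> .γ for every B-production
Closure: [S' -> .S, S -> .aA, S -> .a]


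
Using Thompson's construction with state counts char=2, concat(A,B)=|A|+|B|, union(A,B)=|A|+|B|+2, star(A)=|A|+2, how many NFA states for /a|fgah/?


Syntax tree has 5 char leaf(s), 1 union(s), 0 star(s)
chars contribute 5×2 = 10; each union adds +2; each star adds +2
Total: 10 + 2 + 0 = 12 states


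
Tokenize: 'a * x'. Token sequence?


Scan left to right, longest-match per lexeme
Tokens: ID(a), OP(*), ID(x)


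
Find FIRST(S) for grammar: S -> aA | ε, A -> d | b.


Per alternative of S: FIRST(aA) = {a}; FIRST(ε) = {ε}
FIRST(S) = {a, ε}


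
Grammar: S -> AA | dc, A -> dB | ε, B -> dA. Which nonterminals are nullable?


A nonterminal is nullable iff some alternative derives ε (directly, or every symbol in it is nullable)
Nullable: {A, S}


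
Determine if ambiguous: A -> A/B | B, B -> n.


precedence layered via separate nonterminal B: deterministic
Unambiguous


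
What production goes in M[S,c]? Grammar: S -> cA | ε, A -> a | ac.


For [S, c]: 'c' ∈ FIRST(cA)
Entry: S -> cA


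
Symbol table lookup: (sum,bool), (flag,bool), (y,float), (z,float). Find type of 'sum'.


Lookup 'sum' → type bool


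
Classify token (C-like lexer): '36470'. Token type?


Pattern: digits only
Type: INTEGER_LITERAL


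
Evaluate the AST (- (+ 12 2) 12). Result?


Evaluate inner: (+ 12 2) = 14
Evaluate root: (- 14 12) = 2
Result: 2


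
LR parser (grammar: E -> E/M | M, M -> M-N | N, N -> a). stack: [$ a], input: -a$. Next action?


'a' on top is the handle for N -> a
Action: reduce (N -> a)


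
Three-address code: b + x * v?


Break into single-operator statements:
t1 = x * v
t2 = b + t1


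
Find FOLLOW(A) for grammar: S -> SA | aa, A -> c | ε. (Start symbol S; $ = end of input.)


$ ∈ FOLLOW(S). For each A -> αBβ: add FIRST(β)\{ε} to FOLLOW(B); if β nullable, add FOLLOW(A).
FOLLOW(A) = {$, c}


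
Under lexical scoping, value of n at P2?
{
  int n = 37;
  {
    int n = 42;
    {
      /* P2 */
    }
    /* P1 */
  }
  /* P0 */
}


P2's block does not declare n; resolves to the enclosing declaration at depth 1
n = 42


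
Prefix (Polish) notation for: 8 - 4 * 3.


'*' binds tighter: tree is (- 8 (* 4 3))
Prefix: - 8 * 4 3


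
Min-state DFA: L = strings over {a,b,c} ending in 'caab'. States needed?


Track the longest suffix of input matching a prefix of 'caab': 5 classes (prefixes of length 0..4)
Minimal DFA: 5 states


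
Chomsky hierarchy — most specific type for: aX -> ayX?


LHS has context (more than one symbol) and |LHS| ≤ |RHS|
Classification: Type 1 (Context-Sensitive)


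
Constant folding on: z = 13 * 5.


13 * 5 = 65 at compile time
Optimized: z = 65


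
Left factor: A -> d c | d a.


Common prefix: 'd'
Factored: A -> d A', A' -> c | a


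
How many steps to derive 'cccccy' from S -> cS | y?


Derivation: S => cS => ccS => cccS => ccccS => cccccS => cccccy
Steps: 6


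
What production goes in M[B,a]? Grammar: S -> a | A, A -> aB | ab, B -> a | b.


For [B, a]: 'a' ∈ FIRST(a)
Entry: B -> a


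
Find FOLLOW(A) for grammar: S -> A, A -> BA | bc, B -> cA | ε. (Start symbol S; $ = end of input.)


$ ∈ FOLLOW(S). For each A -> αBβ: add FIRST(β)\{ε} to FOLLOW(B); if β nullable, add FOLLOW(A).
FOLLOW(A) = {$, b, c}


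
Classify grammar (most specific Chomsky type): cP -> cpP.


LHS has context (more than one symbol) and |LHS| ≤ |RHS|
Classification: Type 1 (Context-Sensitive)


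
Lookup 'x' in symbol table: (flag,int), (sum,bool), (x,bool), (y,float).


Lookup 'x' → type bool


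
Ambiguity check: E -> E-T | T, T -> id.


precedence layered via separate nonterminal T: deterministic
Unambiguous


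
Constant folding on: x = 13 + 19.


13 + 19 = 32 at compile time
Optimized: x = 32


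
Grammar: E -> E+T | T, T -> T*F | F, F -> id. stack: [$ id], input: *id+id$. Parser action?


'id' on top is the handle for F -> id
Action: reduce (F -> id)


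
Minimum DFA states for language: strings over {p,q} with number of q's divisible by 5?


Track (count of q) mod 5: states 0..4, accept at 0
Minimal DFA: 5 states


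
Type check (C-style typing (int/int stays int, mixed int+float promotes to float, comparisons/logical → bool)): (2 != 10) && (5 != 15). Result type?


Operand types: bool && bool
Rule: logical operators take bool operands and yield bool
Result type: bool


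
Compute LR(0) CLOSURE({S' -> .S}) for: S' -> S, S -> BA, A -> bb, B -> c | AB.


Start: S' -> .S
For each item with dot before a nonterminal B, add B -> .γ for every B-production
Closure: [S' -> .S, S -> .BA, B -> .c, B -> .AB, A -> .bb]


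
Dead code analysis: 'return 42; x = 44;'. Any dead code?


statement follows a return and is unreachable
Dead: 'x = 44'


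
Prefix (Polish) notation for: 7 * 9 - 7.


left-to-right (same/higher precedence on left): tree is (- (* 7 9) 7)
Prefix: - * 7 9 7


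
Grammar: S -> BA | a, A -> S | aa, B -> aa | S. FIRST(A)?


Per alternative of A: FIRST(S) = {a}; FIRST(aa) = {a}
FIRST(A) = {a}


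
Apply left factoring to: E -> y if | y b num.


Common prefix: 'y'
Factored: E -> y E', E' -> if | b num


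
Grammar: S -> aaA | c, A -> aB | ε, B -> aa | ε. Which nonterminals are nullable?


A nonterminal is nullable iff some alternative derives ε (directly, or every symbol in it is nullable)
Nullable: {A, B}


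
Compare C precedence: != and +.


'+' is additive (level 9); '!=' is equality (level 6)
Higher level binds tighter
'+' has higher precedence than '!='


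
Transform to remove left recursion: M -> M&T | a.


Left-recursive alternatives: M&T; non-recursive: a
Introduce M': M -> aM', M' -> &TM' | ε


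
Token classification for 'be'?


Pattern: letter/underscore followed by alphanumerics, not a keyword
Type: IDENTIFIER


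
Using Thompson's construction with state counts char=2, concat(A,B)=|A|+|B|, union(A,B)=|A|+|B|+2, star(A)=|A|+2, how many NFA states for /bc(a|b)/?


Syntax tree has 4 char leaf(s), 1 union(s), 0 star(s)
chars contribute 4×2 = 8; each union adds +2; each star adds +2
Total: 8 + 2 + 0 = 10 states


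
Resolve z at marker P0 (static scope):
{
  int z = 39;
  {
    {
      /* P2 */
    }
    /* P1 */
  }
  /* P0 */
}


z declared in the same block as P0
z = 39


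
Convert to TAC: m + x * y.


Break into single-operator statements:
t1 = x * y
t2 = m + t1


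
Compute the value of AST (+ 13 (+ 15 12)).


Evaluate inner: (+ 15 12) = 27
Evaluate root: (+ 13 27) = 40
Result: 40


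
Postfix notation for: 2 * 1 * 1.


Left to right (same or higher precedence on left)
Postfix: 2 1 * 1 *


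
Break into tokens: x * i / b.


Scan left to right, longest-match per lexeme
Tokens: ID(x), OP(*), ID(i), OP(/), ID(b)


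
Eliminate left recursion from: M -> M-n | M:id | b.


Left-recursive alternatives: M-n, M:id; non-recursive: b
Introduce M': M -> bM', M' -> -nM' | :idM' | ε


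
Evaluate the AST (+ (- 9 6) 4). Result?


Evaluate inner: (- 9 6) = 3
Evaluate root: (+ 3 4) = 7
Result: 7


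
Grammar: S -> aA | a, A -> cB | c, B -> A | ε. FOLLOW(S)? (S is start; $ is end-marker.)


$ ∈ FOLLOW(S). For each A -> αBβ: add FIRST(β)\{ε} to FOLLOW(B); if β nullable, add FOLLOW(A).
FOLLOW(S) = {$}


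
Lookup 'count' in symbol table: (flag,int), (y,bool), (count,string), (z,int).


Lookup 'count' → type string


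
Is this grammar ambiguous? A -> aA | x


right-linear, alternatives start with distinct terminals 'a' vs 'x': unique leftmost derivation
Unambiguous


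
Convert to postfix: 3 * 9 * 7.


Left to right (same or higher precedence on left)
Postfix: 3 9 * 7 *


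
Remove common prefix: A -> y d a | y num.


Common prefix: 'y'
Factored: A -> y A', A' -> d a | num


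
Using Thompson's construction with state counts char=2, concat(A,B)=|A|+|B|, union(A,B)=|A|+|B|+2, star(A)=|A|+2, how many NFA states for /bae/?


Syntax tree has 3 char leaf(s), 0 union(s), 0 star(s)
chars contribute 3×2 = 6; each union adds +2; each star adds +2
Total: 6 + 0 + 0 = 6 states


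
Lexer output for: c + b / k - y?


Scan left to right, longest-match per lexeme
Tokens: ID(c), OP(+), ID(b), OP(/), ID(k), OP(-), ID(y)


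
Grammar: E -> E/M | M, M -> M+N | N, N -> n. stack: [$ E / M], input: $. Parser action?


handle 'E/M' on top; lookahead ∈ FOLLOW(E) = {/, $}
Action: reduce (E -> E/M)


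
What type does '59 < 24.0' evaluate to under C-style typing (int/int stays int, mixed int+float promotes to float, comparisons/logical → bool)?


Operand types: int < float
Rule: comparison yields bool
Result type: bool


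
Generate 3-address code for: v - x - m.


Break into single-operator statements:
t1 = v - x
t2 = t1 - m


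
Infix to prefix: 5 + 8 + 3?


left-to-right (same/higher precedence on left): tree is (+ (+ 5 8) 3)
Prefix: + + 5 8 3


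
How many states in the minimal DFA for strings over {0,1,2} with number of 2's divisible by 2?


Track (count of 2) mod 2: states 0..1, accept at 0
Minimal DFA: 2 states


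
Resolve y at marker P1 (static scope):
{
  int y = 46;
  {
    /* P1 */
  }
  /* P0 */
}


P1's block does not declare y; resolves to the enclosing declaration at depth 0
y = 46


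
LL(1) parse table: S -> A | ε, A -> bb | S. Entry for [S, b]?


For [S, b]: 'b' ∈ FIRST(A)
Entry: S -> A


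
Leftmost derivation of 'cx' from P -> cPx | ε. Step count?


Derivation: P => cPx => cx
Steps: 2


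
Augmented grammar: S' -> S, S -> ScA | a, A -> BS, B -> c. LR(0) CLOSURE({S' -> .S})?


Start: S' -> .S
For each item with dot before a nonterminal B, add B -> .γ for every B-production
Closure: [S' -> .S, S -> .ScA, S -> .a]


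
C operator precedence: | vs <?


'<' is relational (level 7); '|' is bitwise OR (level 3)
Higher level binds tighter
'<' has higher precedence than '|'


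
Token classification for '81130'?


Pattern: digits only
Type: INTEGER_LITERAL


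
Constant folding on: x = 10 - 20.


10 - 20 = -10 at compile time
Optimized: x = -10


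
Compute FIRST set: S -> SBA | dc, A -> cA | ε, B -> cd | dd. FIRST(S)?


Per alternative of S: FIRST(SBA) = {d}; FIRST(dc) = {d}
FIRST(S) = {d}


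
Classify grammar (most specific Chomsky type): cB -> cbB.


LHS has context (more than one symbol) and |LHS| ≤ |RHS|
Classification: Type 1 (Context-Sensitive)


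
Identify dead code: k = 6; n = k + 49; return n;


k is read by n's definition; n is returned
No dead code


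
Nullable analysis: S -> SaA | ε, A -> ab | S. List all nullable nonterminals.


A nonterminal is nullable iff some alternative derives ε (directly, or every symbol in it is nullable)
Nullable: {A, S}


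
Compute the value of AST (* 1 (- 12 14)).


Evaluate inner: (- 12 14) = -2
Evaluate root: (* 1 -2) = -2
Result: -2


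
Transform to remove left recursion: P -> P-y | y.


Left-recursive alternatives: P-y; non-recursive: y
Introduce P': P -> yP', P' -> -yP' | ε


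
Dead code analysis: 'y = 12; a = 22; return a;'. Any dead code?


y is assigned but never read
Dead: 'y = 12'


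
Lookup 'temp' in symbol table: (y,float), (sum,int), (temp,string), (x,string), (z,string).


Lookup 'temp' → type string


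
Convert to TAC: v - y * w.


Break into single-operator statements:
t1 = y * w
t2 = v - t1


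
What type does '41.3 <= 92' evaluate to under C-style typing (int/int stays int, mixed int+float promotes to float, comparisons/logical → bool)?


Operand types: float <= int
Rule: comparison yields bool
Result type: bool


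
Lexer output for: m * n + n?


Scan left to right, longest-match per lexeme
Tokens: ID(m), OP(*), ID(n), OP(+), ID(n)


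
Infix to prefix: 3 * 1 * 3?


left-to-right (same/higher precedence on left): tree is (* (* 3 1) 3)
Prefix: * * 3 1 3


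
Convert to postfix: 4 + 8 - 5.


Left to right (same or higher precedence on left)
Postfix: 4 8 + 5 -


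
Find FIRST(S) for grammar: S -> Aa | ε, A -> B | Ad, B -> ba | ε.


Per alternative of S: FIRST(Aa) = {a, b, d}; FIRST(ε) = {ε}
FIRST(S) = {a, b, d, ε}


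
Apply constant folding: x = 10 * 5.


10 * 5 = 50 at compile time
Optimized: x = 50


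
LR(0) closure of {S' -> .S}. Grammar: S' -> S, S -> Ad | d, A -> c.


Start: S' -> .S
For each item with dot before a nonterminal B, add B -> .γ for every B-production
Closure: [S' -> .S, S -> .Ad, S -> .d, A -> .c]


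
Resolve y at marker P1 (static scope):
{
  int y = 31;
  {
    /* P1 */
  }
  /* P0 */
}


P1's block does not declare y; resolves to the enclosing declaration at depth 0
y = 31


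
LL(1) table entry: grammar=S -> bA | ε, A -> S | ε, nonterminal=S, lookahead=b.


For [S, b]: 'b' ∈ FIRST(bA)
Entry: S -> bA


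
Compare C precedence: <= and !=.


'<=' is relational (level 7); '!=' is equality (level 6)
Higher level binds tighter
'<=' has higher precedence than '!='


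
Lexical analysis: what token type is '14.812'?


Pattern: digits with a decimal point
Type: FLOAT_LITERAL


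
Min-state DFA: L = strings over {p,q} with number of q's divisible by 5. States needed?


Track (count of q) mod 5: states 0..4, accept at 0
Minimal DFA: 5 states


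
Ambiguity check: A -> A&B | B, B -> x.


precedence layered via separate nonterminal B: deterministic
Unambiguous


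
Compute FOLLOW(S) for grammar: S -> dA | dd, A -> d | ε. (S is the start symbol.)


$ ∈ FOLLOW(S). For each A -> αBβ: add FIRST(β)\{ε} to FOLLOW(B); if β nullable, add FOLLOW(A).
FOLLOW(S) = {$}


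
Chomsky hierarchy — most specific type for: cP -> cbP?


LHS has context (more than one symbol) and |LHS| ≤ |RHS|
Classification: Type 1 (Context-Sensitive)


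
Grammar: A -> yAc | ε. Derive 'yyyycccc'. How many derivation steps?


Derivation: A => yAc => yyAcc => yyyAccc => yyyyAcccc => yyyycccc
Steps: 5


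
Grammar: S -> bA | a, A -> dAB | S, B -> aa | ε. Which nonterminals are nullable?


A nonterminal is nullable iff some alternative derives ε (directly, or every symbol in it is nullable)
Nullable: {B}


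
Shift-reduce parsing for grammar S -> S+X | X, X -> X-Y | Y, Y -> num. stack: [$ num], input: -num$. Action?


'num' on top is the handle for Y -> num
Action: reduce (Y -> num)


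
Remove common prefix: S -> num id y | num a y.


Common prefix: 'num'
Factored: S -> num S', S' -> id y | a y


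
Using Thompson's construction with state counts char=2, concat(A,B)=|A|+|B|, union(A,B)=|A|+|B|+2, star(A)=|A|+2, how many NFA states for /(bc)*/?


Syntax tree has 2 char leaf(s), 0 union(s), 1 star(s)
chars contribute 2×2 = 4; each union adds +2; each star adds +2
Total: 4 + 0 + 2 = 6 states


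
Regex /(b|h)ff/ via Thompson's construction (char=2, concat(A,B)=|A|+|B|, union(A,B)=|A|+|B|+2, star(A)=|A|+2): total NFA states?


Syntax tree has 4 char leaf(s), 1 union(s), 0 star(s)
chars contribute 4×2 = 8; each union adds +2; each star adds +2
Total: 8 + 2 + 0 = 10 states


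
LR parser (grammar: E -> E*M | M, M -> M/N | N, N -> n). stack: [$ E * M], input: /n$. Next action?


'/' can extend M; shift to build M -> M/N
Action: shift


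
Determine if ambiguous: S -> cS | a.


right-linear, alternatives start with distinct terminals 'c' vs 'a': unique leftmost derivation
Unambiguous


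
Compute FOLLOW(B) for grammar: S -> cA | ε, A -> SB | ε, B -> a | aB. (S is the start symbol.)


$ ∈ FOLLOW(S). For each A -> αBβ: add FIRST(β)\{ε} to FOLLOW(B); if β nullable, add FOLLOW(A).
FOLLOW(B) = {$, a}


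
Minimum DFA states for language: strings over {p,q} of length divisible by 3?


Track length mod 3: states 0..2, accept at 0
Minimal DFA: 3 states


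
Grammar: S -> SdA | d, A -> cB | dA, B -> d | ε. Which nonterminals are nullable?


A nonterminal is nullable iff some alternative derives ε (directly, or every symbol in it is nullable)
Nullable: {B}


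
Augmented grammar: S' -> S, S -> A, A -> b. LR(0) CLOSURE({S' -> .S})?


Start: S' -> .S
For each item with dot before a nonterminal B, add B -> .γ for every B-production
Closure: [S' -> .S, S -> .A, A -> .b]


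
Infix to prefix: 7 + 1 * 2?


'*' binds tighter: tree is (+ 7 (* 1 2))
Prefix: + 7 * 1 2


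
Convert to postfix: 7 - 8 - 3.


Left to right (same or higher precedence on left)
Postfix: 7 8 - 3 -


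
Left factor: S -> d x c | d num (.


Common prefix: 'd'
Factored: S -> d S', S' -> x c | num (


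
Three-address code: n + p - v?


Break into single-operator statements:
t1 = n + p
t2 = t1 - v


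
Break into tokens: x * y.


Scan left to right, longest-match per lexeme
Tokens: ID(x), OP(*), ID(y)


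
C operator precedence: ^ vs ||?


'^' is bitwise XOR (level 4); '||' is logical OR (level 1)
Higher level binds tighter
'^' has higher precedence than '||'


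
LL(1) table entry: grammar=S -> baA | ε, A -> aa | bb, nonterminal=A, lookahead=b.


For [A, b]: 'b' ∈ FIRST(bb)
Entry: A -> bb


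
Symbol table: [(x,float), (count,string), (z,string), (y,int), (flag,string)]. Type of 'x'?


Lookup 'x' → type float


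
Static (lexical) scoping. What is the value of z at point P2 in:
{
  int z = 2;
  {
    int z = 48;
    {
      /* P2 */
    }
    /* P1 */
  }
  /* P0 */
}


P2's block does not declare z; resolves to the enclosing declaration at depth 1
z = 48


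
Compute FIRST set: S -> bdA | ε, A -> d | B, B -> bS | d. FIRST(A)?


Per alternative of A: FIRST(d) = {d}; FIRST(B) = {b, d}
FIRST(A) = {b, d}


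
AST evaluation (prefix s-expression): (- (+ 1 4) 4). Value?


Evaluate inner: (+ 1 4) = 5
Evaluate root: (- 5 4) = 1
Result: 1


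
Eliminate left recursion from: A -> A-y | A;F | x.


Left-recursive alternatives: A-y, A;F; non-recursive: x
Introduce A': A -> xA', A' -> -yA' | ;FA' | ε


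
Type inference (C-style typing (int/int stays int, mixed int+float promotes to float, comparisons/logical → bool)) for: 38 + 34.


Operand types: int + int
Rule: mixed int/float promotes to float; int/int stays int
Result type: int


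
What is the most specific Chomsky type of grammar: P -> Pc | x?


Left-linear: every RHS is a terminal or one nonterminal followed by a terminal
Classification: Type 3 (Regular)


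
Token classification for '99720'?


Pattern: digits only
Type: INTEGER_LITERAL


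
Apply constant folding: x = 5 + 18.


5 + 18 = 23 at compile time
Optimized: x = 23


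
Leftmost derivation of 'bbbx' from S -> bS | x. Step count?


Derivation: S => bS => bbS => bbbS => bbbx
Steps: 4


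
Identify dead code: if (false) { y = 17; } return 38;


condition is constant false, so the whole block is unreachable
Dead: 'if (false) { y = 17; }'


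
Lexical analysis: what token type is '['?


Pattern: delimiter/punctuation
Type: PUNCTUATION


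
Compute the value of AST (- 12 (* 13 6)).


Evaluate inner: (* 13 6) = 78
Evaluate root: (- 12 78) = -66
Result: -66


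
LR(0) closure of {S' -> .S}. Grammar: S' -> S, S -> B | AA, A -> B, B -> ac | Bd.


Start: S' -> .S
For each item with dot before a nonterminal B, add B -> .γ for every B-production
Closure: [S' -> .S, S -> .B, S -> .AA, B -> .ac, B -> .Bd, A -> .B]


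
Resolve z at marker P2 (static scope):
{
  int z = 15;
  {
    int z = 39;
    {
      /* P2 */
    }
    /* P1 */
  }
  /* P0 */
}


P2's block does not declare z; resolves to the enclosing declaration at depth 1
z = 39


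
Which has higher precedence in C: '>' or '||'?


'>' is relational (level 7); '||' is logical OR (level 1)
Higher level binds tighter
'>' has higher precedence than '||'


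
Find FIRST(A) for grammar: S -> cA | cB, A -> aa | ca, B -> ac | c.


Per alternative of A: FIRST(aa) = {a}; FIRST(ca) = {c}
FIRST(A) = {a, c}


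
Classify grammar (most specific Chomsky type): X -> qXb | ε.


Single nonterminal LHS, but q^n b^n is not regular
Classification: Type 2 (Context-Free)


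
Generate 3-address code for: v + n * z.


Break into single-operator statements:
t1 = n * z
t2 = v + t1


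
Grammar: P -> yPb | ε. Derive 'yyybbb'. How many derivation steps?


Derivation: P => yPb => yyPbb => yyyPbbb => yyybbb
Steps: 4


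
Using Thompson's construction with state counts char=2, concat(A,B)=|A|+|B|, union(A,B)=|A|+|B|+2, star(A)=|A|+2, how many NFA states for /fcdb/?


Syntax tree has 4 char leaf(s), 0 union(s), 0 star(s)
chars contribute 4×2 = 8; each union adds +2; each star adds +2
Total: 8 + 0 + 0 = 8 states


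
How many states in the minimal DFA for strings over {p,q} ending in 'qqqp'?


Track the longest suffix of input matching a prefix of 'qqqp': 5 classes (prefixes of length 0..4)
Minimal DFA: 5 states


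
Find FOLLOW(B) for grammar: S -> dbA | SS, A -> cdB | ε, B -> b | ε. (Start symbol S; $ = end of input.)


$ ∈ FOLLOW(S). For each A -> αBβ: add FIRST(β)\{ε} to FOLLOW(B); if β nullable, add FOLLOW(A).
FOLLOW(B) = {$, d}


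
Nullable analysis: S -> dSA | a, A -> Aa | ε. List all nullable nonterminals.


A nonterminal is nullable iff some alternative derives ε (directly, or every symbol in it is nullable)
Nullable: {A}


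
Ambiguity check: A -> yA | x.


right-linear, alternatives start with distinct terminals 'y' vs 'x': unique leftmost derivation
Unambiguous


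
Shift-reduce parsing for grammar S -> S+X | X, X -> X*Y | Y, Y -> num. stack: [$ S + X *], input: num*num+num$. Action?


no handle; shift 'num'
Action: shift


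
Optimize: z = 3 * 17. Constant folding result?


3 * 17 = 51 at compile time
Optimized: z = 51


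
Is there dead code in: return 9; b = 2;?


statement follows a return and is unreachable
Dead: 'b = 2'


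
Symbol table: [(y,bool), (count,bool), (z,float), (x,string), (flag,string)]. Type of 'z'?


Lookup 'z' → type float


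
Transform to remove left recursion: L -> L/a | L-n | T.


Left-recursive alternatives: L/a, L-n; non-recursive: T
Introduce L': L -> TL', L' -> /aL' | -nL' | ε
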